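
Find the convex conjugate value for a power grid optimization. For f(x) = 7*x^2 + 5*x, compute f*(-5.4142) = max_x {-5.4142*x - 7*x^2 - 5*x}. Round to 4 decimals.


f*(y) = sup_x {y*x - a*x^2 - b*x} = sup_x {(y-b)*x - a*x^2}
FOC: (y - b) - 2a*x = 0 => x* = (y - b)/(2a)
x* = (-5.4142 - 5)/(2*7) = -0.7439
f*(-5.4142) = (y-b)^2/(4a) = (-5.4142 - 5)^2/(4*7)
= 108.4556/28 = 3.8734


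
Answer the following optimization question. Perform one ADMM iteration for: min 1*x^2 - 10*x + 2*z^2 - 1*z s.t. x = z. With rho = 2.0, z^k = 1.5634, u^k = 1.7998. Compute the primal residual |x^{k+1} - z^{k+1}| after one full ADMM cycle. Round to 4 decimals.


ADMM iteration with rho = 2.0, z^k = 1.5634, u^k = 1.7998
Step 1: x-update.
Minimize 1*x^2 - 10*x + (2.0/2)*(x - 1.5634 + 1.7998)^2
FOC: (2*1 + 2.0)*x = 10 + 2.0*(1.5634 - 1.7998)
x^{k+1} = 2.3818
Step 2: z-update.
Minimize 2*z^2 - 1*z + (2.0/2)*(2.3818 - z + 1.7998)^2
FOC: (2*2 + 2.0)*z = 1 + 2.0*(2.3818 + 1.7998)
z^{k+1} = 1.5605
Step 3: u-update.
u^{k+1} = 1.7998 + 2.3818 - 1.5605 = 2.6211
Step 4: Primal residual = |2.3818 - 1.5605| = 0.8213


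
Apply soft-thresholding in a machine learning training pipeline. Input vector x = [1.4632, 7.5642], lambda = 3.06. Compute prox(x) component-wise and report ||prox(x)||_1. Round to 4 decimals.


Soft-thresholding with lambda = 3.06:
prox(1.4632) = sign(1.4632)*max(|1.4632| - 3.06, 0) = 0.0
prox(7.5642) = sign(7.5642)*max(|7.5642| - 3.06, 0) = 4.5042
prox(x) = [0.0, 4.5042]
||prox(x)||_1 = 0.0 + 4.5042 = 4.5042


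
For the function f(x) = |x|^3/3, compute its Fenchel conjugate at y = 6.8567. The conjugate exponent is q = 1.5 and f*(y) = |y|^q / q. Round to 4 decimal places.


The conjugate exponent q satisfies 1/p + 1/q = 1.
p = 3, so q = 3/(3 - 1) = 1.5
|y|^q = 6.8567^1.5 = 17.9545
f*(6.8567) = 17.9545 / 1.5 = 11.9697


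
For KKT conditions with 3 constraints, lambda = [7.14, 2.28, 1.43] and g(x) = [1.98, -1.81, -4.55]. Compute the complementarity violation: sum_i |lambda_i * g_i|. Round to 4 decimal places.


KKT complementary slackness check:
lambda_1 * g_1 = 7.14 * 1.98 = 14.1372
lambda_2 * g_2 = 2.28 * -1.81 = -4.1268
lambda_3 * g_3 = 1.43 * -4.55 = -6.5065
Total violation = 14.1372 + 4.1268 + 6.5065 = 24.7705


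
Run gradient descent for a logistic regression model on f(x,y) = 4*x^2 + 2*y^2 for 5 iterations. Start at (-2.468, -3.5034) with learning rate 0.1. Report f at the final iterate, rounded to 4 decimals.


Gradient descent on f(x,y) = 4*x^2 + 2*y^2.
Starting point: (-2.468, -3.5034), alpha = 0.1
Step 1: grad_x = 2*4*-2.468 = -19.744, grad_y = 2*2*-3.5034 = -14.0136
  x_1 = -2.468 - 0.1*-19.744 = -0.4936
  y_1 = -3.5034 - 0.1*-14.0136 = -2.102
Step 2: grad_x = 2*4*-0.4936 = -3.9488, grad_y = 2*2*-2.102 = -8.4082
  x_2 = -0.4936 - 0.1*-3.9488 = -0.0987
  y_2 = -2.102 - 0.1*-8.4082 = -1.2612
Step 3: grad_x = 2*4*-0.0987 = -0.7898, grad_y = 2*2*-1.2612 = -5.0449
  x_3 = -0.0987 - 0.1*-0.7898 = -0.0197
  y_3 = -1.2612 - 0.1*-5.0449 = -0.7567
Step 4: grad_x = 2*4*-0.0197 = -0.158, grad_y = 2*2*-0.7567 = -3.0269
  x_4 = -0.0197 - 0.1*-0.158 = -0.0039
  y_4 = -0.7567 - 0.1*-3.0269 = -0.454
Step 5: grad_x = 2*4*-0.0039 = -0.0316, grad_y = 2*2*-0.454 = -1.8162
  x_5 = -0.0039 - 0.1*-0.0316 = -0.0008
  y_5 = -0.454 - 0.1*-1.8162 = -0.2724
f(-0.0008, -0.2724) = 4*(-0.0008)^2 + 2*(-0.2724)^2 = 0.1484


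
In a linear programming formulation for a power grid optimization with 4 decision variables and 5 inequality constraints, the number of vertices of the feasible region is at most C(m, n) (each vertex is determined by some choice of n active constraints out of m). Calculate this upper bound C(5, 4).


Each vertex corresponds to some choice of n active constraints out of m, so the number of vertices is at most C(m, n) = m! / (n!(m-n)!).
m = 5, n = 4
Numerator: 5 * 4 * 3 * 2
Denominator: 4! = 24
C(5, 4) = 5


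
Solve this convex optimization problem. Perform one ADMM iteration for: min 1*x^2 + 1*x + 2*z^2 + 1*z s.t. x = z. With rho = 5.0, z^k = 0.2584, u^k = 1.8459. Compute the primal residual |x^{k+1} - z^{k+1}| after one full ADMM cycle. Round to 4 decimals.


ADMM iteration with rho = 5.0, z^k = 0.2584, u^k = 1.8459
Step 1: x-update.
Minimize 1*x^2 + 1*x + (5.0/2)*(x - 0.2584 + 1.8459)^2
FOC: (2*1 + 5.0)*x = -1 + 5.0*(0.2584 - 1.8459)
x^{k+1} = -1.2768
Step 2: z-update.
Minimize 2*z^2 + 1*z + (5.0/2)*(-1.2768 - z + 1.8459)^2
FOC: (2*2 + 5.0)*z = -1 + 5.0*(-1.2768 + 1.8459)
z^{k+1} = 0.2051
Step 3: u-update.
u^{k+1} = 1.8459 - 1.2768 - 0.2051 = 0.3641
Step 4: Primal residual = |-1.2768 - 0.2051| = 1.4818


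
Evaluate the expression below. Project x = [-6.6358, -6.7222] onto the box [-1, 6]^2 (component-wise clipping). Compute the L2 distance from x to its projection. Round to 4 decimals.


Project each component onto [-1, 6].
clip(-6.6358) = -1.0, clip(-6.7222) = -1.0
Projection = [-1.0, -1.0]
Squared diffs: [31.7622, 32.7436]
Distance = sqrt(64.5058) = 8.0316


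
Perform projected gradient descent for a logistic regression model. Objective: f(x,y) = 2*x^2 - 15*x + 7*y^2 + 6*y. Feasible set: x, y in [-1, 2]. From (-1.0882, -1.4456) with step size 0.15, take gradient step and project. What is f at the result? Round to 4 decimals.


Step 1: Compute gradient at (-1.0882, -1.4456).
grad_x = 2*2*-1.0882 - 15 = -19.3528
grad_y = 2*7*-1.4456 + 6 = -14.2384
Step 2: Gradient step.
x_raw = -1.0882 - 0.15*-19.3528 = 1.8147
y_raw = -1.4456 - 0.15*-14.2384 = 0.6902
Step 3: Project onto [-1, 2].
x_proj = clip(1.8147) = 1.8147
y_proj = clip(0.6902) = 0.6902
Step 4: Evaluate f.
f(1.8147, 0.6902) = -13.1592


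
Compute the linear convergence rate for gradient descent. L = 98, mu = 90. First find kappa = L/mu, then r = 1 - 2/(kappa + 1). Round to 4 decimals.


Step 1: Compute the condition number.
kappa = L/mu = 98/90 = 1.0889
Step 2: Compute the convergence rate.
r = 1 - 2/(kappa + 1) = 1 - 2*mu/(L + mu) = (L - mu)/(L + mu) = 8/188 = 0.0426


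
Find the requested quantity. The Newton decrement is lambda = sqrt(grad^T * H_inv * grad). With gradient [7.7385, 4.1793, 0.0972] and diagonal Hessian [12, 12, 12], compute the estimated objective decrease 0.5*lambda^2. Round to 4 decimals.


Step 1: H is diagonal, so H^(-1) * g = [0.6449, 0.3483, 0.0081].
Step 2: g^T H^(-1) g = sum_i g_i^2 / H_ii
  = (7.7385)^2/12 + (4.1793)^2/12 + (0.0972)^2/12
  = 4.9904 + 1.4555 + 0.0008 = 6.4467
Step 3: Objective decrease = 0.5 * g^T H^(-1) g = 3.2233


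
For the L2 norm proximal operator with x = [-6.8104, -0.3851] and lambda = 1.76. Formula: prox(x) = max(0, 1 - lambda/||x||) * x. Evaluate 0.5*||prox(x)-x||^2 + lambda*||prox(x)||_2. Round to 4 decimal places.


Step 1: Compute ||x||.
||x|| = 6.8213
Step 2: Compute scaling factor.
scale = max(0, 1 - 1.76/6.8213) = 0.742
Step 3: prox(x) = [-5.0532, -0.2857]
||prox(x)|| = 5.0613
Step 4: Proximal objective.
0.5*||prox-x||^2 = 1.5488
lambda*||prox|| = 8.9079
Total = 10.4567


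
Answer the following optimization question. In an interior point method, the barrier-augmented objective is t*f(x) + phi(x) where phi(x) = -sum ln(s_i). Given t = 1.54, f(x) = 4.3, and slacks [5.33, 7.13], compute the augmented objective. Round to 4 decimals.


Step 1: Compute log-barrier.
ln values: [1.6734, 1.9643]
phi = -(1.6734 + 1.9643) = -3.6377
Step 2: Compute augmented objective.
t*f(x) = 1.54*4.3 = 6.622
Total = 6.622 - 3.6377 = 2.9843


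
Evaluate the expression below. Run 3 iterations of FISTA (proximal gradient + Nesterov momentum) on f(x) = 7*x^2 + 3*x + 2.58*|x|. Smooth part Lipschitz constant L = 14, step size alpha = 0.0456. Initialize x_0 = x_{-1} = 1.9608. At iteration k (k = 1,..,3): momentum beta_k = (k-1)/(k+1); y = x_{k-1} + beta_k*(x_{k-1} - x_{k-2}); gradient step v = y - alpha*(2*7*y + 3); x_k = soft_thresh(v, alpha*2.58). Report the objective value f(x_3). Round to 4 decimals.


FISTA on f(x) = 7*x^2 + 3*x + 2.58*|x|
L = 14, alpha = 0.0456
Iteration 1: beta = 0.0, y = 1.9608 + 0.0*(1.9608 - 1.9608) = 1.9608
  grad(y) = 30.4512, v = y - alpha*grad = 0.5722
  prox(v) = soft_thresh(0.5722, 0.1176) = 0.4546
Iteration 2: beta = 0.3333, y = 0.4546 + 0.3333*(0.4546 - 1.9608) = -0.0475
  grad(y) = 2.335, v = y - alpha*grad = -0.154
  prox(v) = soft_thresh(-0.154, 0.1176) = -0.0363
Iteration 3: beta = 0.5, y = -0.0363 + 0.5*(-0.0363 - 0.4546) = -0.2818
  grad(y) = -0.9449, v = y - alpha*grad = -0.2387
  prox(v) = soft_thresh(-0.2387, 0.1176) = -0.121
f(x_3) = 7*(-0.121)^2 + 3*(-0.121) + 2.58*|-0.121| = 0.0517


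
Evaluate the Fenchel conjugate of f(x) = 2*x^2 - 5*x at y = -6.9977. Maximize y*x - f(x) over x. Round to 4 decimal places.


f*(y) = sup_x {y*x - a*x^2 - b*x} = sup_x {(y-b)*x - a*x^2}
FOC: (y - b) - 2a*x = 0 => x* = (y - b)/(2a)
x* = (-6.9977 + 5)/(2*2) = -0.4994
f*(-6.9977) = (y-b)^2/(4a) = (-6.9977 + 5)^2/(4*2)
= 3.9908/8 = 0.4989


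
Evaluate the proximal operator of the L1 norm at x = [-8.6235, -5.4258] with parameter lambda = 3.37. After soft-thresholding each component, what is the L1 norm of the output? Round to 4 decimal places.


Soft-thresholding with lambda = 3.37:
prox(-8.6235) = sign(-8.6235)*max(|-8.6235| - 3.37, 0) = -5.2535
prox(-5.4258) = sign(-5.4258)*max(|-5.4258| - 3.37, 0) = -2.0558
prox(x) = [-5.2535, -2.0558]
||prox(x)||_1 = 5.2535 + 2.0558 = 7.3093


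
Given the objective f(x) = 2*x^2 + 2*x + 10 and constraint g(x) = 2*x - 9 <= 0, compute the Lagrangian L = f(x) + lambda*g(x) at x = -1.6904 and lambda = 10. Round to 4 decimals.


Step 1: Evaluate f(x).
f(-1.6904) = 2*(-1.6904)^2 + 2*(-1.6904) + 10 = 12.3341
Step 2: Evaluate g(x).
g(-1.6904) = 2*-1.6904 - 9 = -12.3808
Step 3: Compute Lagrangian.
L = 12.3341 + 10*-12.3808 = -111.4739


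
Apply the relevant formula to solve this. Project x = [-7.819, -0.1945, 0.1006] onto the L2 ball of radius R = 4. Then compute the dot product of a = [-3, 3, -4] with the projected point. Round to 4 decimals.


Step 1: Compute ||x|| (intermediates to 6 decimals).
||x|| = sqrt((-7.819)^2 + (-0.1945)^2 + 0.1006^2) = 7.822066
Step 2: Project.
Since ||x|| > R, scale = R/||x|| = 4/7.822066 = 0.511374, proj(x) = scale * x
proj(x) = [-3.998433, -0.099462, 0.051444]
Step 3: Dot product.
a^T * proj(x) = -3*(-3.998433) + 3*(-0.099462) - 4*0.051444 = 11.4911


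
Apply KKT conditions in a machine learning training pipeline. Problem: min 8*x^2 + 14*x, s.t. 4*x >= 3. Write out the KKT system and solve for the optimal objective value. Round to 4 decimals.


Step 1: Try lambda = 0 (constraint inactive).
x_unc = -14/(2*8) = -0.875
Check: 4*-0.875 = -3.5 < 3 -- violated!
Step 2: Constraint must be active: 4*x = 3
x* = 3/4 = 0.75
lambda = (2*8*0.75 + 14)/4 = 6.5
Step 3: Compute optimal value.
f(x*) = 8*0.75^2 + 14*0.75 = 15.0


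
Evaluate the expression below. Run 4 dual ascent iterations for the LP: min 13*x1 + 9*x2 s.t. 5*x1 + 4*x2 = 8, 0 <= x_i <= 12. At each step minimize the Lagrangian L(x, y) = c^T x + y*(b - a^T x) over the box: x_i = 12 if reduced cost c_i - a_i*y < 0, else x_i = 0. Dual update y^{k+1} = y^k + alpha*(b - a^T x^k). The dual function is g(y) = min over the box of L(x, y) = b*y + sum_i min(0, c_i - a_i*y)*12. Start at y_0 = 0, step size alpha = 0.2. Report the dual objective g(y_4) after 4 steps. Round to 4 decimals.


Dual ascent for LP: min 13*x1 + 9*x2, 5*x1 + 4*x2 = 8, 0 <= x_i <= 12
Step 1: y^k = 0.0, reduced costs: (13.0, 9.0)
  x^k = (0.0, 0.0), subgradient = b - a^T x = 8.0
  y^{k+1} = 0.0 + 0.2*8.0 = 1.6
Step 2: y^k = 1.6, reduced costs: (5.0, 2.6)
  x^k = (0.0, 0.0), subgradient = b - a^T x = 8.0
  y^{k+1} = 1.6 + 0.2*8.0 = 3.2
Step 3: y^k = 3.2, reduced costs: (-3.0, -3.8)
  x^k = (12.0, 12.0), subgradient = b - a^T x = -100.0
  y^{k+1} = 3.2 + 0.2*-100.0 = -16.8
Step 4: y^k = -16.8, reduced costs: (97.0, 76.2)
  x^k = (0.0, 0.0), subgradient = b - a^T x = 8.0
  y^{k+1} = -16.8 + 0.2*8.0 = -15.2
Dual objective at y_4 = -15.2: reduced costs (89.0, 69.8), box minimizer x = (0.0, 0.0)
g(y_4) = b*y + (c1 - a1*y)*x1 + (c2 - a2*y)*x2 = 8*(-15.2) + 89.0*0.0 + 69.8*0.0 = -121.6 + 0.0 + 0.0 = -121.6


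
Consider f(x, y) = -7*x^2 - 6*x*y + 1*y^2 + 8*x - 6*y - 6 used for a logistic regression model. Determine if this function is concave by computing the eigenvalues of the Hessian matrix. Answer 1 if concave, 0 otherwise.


The Hessian of f(x,y) = -7*x^2 - 6*x*y + 1*y^2 + 8*x - 6*y - 6 is:
H = [[-14, -6], [-6, 2]]
Trace = -14 + 2 = -12
Determinant = -14*2 - (-6)^2 = -64
Discriminant = (-12)^2 - 4*-64 = 400.0
Eigenvalues: lambda_1 = -16.0, lambda_2 = 4.0
The function is not concave.

0


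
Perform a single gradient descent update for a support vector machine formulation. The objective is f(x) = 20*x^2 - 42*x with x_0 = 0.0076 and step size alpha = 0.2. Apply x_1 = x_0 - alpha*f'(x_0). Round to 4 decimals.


We compute the gradient at x_0 and apply the update.
f'(x) = 40*x - 42
f'(0.0076) = 40*0.0076 - 42 = -41.696
x_1 = 0.0076 - 0.2*-41.696 = 8.3468


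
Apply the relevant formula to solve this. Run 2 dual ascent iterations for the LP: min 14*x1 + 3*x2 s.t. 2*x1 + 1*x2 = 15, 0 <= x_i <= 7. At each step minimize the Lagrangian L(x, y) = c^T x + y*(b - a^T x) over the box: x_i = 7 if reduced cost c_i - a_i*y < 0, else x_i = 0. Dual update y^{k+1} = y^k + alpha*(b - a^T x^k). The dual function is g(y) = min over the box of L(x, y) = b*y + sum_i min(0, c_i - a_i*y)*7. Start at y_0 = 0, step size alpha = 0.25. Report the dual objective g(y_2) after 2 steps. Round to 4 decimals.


Dual ascent for LP: min 14*x1 + 3*x2, 2*x1 + 1*x2 = 15, 0 <= x_i <= 7
Step 1: y^k = 0.0, reduced costs: (14.0, 3.0)
  x^k = (0.0, 0.0), subgradient = b - a^T x = 15.0
  y^{k+1} = 0.0 + 0.25*15.0 = 3.75
Step 2: y^k = 3.75, reduced costs: (6.5, -0.75)
  x^k = (0.0, 7.0), subgradient = b - a^T x = 8.0
  y^{k+1} = 3.75 + 0.25*8.0 = 5.75
Dual objective at y_2 = 5.75: reduced costs (2.5, -2.75), box minimizer x = (0.0, 7.0)
g(y_2) = b*y + (c1 - a1*y)*x1 + (c2 - a2*y)*x2 = 15*5.75 + 2.5*0.0 + (-2.75)*7.0 = 86.25 + 0.0 - 19.25 = 67.0


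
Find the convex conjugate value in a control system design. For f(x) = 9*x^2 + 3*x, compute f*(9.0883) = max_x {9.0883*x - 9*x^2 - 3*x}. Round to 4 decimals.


f*(y) = sup_x {y*x - a*x^2 - b*x} = sup_x {(y-b)*x - a*x^2}
FOC: (y - b) - 2a*x = 0 => x* = (y - b)/(2a)
x* = (9.0883 - 3)/(2*9) = 0.3382
f*(9.0883) = (y-b)^2/(4a) = (9.0883 - 3)^2/(4*9)
= 37.0674/36 = 1.0296


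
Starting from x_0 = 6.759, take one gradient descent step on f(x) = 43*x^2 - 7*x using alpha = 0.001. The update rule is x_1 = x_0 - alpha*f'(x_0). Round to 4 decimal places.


We compute the gradient at x_0 and apply the update.
f'(x) = 86*x - 7
f'(6.759) = 86*6.759 - 7 = 574.274
x_1 = 6.759 - 0.001*574.274 = 6.1847


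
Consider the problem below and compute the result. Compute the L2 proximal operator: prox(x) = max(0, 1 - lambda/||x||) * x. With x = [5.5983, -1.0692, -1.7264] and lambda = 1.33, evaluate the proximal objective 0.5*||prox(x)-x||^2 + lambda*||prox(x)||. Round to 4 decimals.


Step 1: Compute ||x||.
||x|| = 5.9552
Step 2: Compute scaling factor.
scale = max(0, 1 - 1.33/5.9552) = 0.7767
Step 3: prox(x) = [4.348, -0.8304, -1.3408]
||prox(x)|| = 4.6252
Step 4: Proximal objective.
0.5*||prox-x||^2 = 0.8845
lambda*||prox|| = 6.1515
Total = 7.036


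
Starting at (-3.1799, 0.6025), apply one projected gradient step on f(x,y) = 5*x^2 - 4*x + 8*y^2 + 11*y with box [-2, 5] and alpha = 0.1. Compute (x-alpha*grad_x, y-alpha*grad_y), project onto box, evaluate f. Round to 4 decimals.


Step 1: Compute gradient at (-3.1799, 0.6025).
grad_x = 2*5*-3.1799 - 4 = -35.799
grad_y = 2*8*0.6025 + 11 = 20.64
Step 2: Gradient step.
x_raw = -3.1799 - 0.1*-35.799 = 0.4
y_raw = 0.6025 - 0.1*20.64 = -1.4615
Step 3: Project onto [-2, 5].
x_proj = clip(0.4) = 0.4
y_proj = clip(-1.4615) = -1.4615
Step 4: Evaluate f.
f(0.4, -1.4615) = 0.2114


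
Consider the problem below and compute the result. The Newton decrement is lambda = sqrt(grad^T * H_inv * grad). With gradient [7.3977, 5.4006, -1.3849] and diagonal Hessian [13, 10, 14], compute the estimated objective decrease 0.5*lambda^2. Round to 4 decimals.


Step 1: H is diagonal, so H^(-1) * g = [0.5691, 0.5401, -0.0989].
Step 2: g^T H^(-1) g = sum_i g_i^2 / H_ii
  = (7.3977)^2/13 + (5.4006)^2/10 + (-1.3849)^2/14
  = 4.2097 + 2.9166 + 0.137 = 7.2633
Step 3: Objective decrease = 0.5 * g^T H^(-1) g = 3.6317


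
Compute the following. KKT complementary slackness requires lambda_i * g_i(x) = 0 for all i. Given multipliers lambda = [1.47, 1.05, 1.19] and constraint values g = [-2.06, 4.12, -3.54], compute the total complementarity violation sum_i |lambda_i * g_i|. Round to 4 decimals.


KKT complementary slackness check:
lambda_1 * g_1 = 1.47 * -2.06 = -3.0282
lambda_2 * g_2 = 1.05 * 4.12 = 4.326
lambda_3 * g_3 = 1.19 * -3.54 = -4.2126
Total violation = 3.0282 + 4.326 + 4.2126 = 11.5668


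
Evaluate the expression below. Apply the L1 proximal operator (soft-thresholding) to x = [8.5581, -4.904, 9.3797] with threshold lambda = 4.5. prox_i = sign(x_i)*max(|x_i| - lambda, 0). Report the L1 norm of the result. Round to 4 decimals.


Soft-thresholding with lambda = 4.5:
prox(8.5581) = sign(8.5581)*max(|8.5581| - 4.5, 0) = 4.0581
prox(-4.904) = sign(-4.904)*max(|-4.904| - 4.5, 0) = -0.404
prox(9.3797) = sign(9.3797)*max(|9.3797| - 4.5, 0) = 4.8797
prox(x) = [4.0581, -0.404, 4.8797]
||prox(x)||_1 = 4.0581 + 0.404 + 4.8797 = 9.3418


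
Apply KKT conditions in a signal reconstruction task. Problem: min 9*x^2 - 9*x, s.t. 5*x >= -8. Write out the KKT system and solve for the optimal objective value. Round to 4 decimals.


Step 1: Try lambda = 0 (constraint inactive).
Stationarity: 2*9*x - 9 = 0
x* = 9/(2*9) = 0.5
Check constraint: 5*0.5 = 2.5 >= -8 -- satisfied.
Step 2: Compute optimal value.
f(x*) = 9*0.5^2 - 9*0.5 = -2.25


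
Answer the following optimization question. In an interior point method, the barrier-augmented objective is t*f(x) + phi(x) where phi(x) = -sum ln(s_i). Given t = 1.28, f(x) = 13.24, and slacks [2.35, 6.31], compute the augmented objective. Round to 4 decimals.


Step 1: Compute log-barrier.
ln values: [0.8544, 1.8421]
phi = -(0.8544 + 1.8421) = -2.6966
Step 2: Compute augmented objective.
t*f(x) = 1.28*13.24 = 16.9472
Total = 16.9472 - 2.6966 = 14.2506


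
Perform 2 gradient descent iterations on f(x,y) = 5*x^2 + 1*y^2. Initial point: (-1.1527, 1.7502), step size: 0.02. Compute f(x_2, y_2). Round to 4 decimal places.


Gradient descent on f(x,y) = 5*x^2 + 1*y^2.
Starting point: (-1.1527, 1.7502), alpha = 0.02
Step 1: grad_x = 2*5*-1.1527 = -11.527, grad_y = 2*1*1.7502 = 3.5004
  x_1 = -1.1527 - 0.02*-11.527 = -0.9222
  y_1 = 1.7502 - 0.02*3.5004 = 1.6802
Step 2: grad_x = 2*5*-0.9222 = -9.2216, grad_y = 2*1*1.6802 = 3.3604
  x_2 = -0.9222 - 0.02*-9.2216 = -0.7377
  y_2 = 1.6802 - 0.02*3.3604 = 1.613
f(-0.7377, 1.613) = 5*(-0.7377)^2 + 1*1.613^2 = 5.3229


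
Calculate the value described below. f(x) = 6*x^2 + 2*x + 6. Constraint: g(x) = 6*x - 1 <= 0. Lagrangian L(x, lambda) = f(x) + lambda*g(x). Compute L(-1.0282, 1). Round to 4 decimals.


Step 1: Evaluate f(x).
f(-1.0282) = 6*(-1.0282)^2 + 2*(-1.0282) + 6 = 10.2868
Step 2: Evaluate g(x).
g(-1.0282) = 6*-1.0282 - 1 = -7.1692
Step 3: Compute Lagrangian.
L = 10.2868 + 1*-7.1692 = 3.1176


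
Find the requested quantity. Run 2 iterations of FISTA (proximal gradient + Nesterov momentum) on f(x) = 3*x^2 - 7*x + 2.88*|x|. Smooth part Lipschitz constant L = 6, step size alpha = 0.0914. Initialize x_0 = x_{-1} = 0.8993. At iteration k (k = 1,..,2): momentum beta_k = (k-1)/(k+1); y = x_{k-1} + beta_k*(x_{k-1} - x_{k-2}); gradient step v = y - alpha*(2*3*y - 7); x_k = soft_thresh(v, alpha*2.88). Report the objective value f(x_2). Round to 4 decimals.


FISTA on f(x) = 3*x^2 - 7*x + 2.88*|x|
L = 6, alpha = 0.0914
Iteration 1: beta = 0.0, y = 0.8993 + 0.0*(0.8993 - 0.8993) = 0.8993
  grad(y) = -1.6042, v = y - alpha*grad = 1.0459
  prox(v) = soft_thresh(1.0459, 0.2632) = 0.7827
Iteration 2: beta = 0.3333, y = 0.7827 + 0.3333*(0.7827 - 0.8993) = 0.7438
  grad(y) = -2.5371, v = y - alpha*grad = 0.9757
  prox(v) = soft_thresh(0.9757, 0.2632) = 0.7125
f(x_2) = 3*0.7125^2 - 7*0.7125 + 2.88*|0.7125| = -1.4125


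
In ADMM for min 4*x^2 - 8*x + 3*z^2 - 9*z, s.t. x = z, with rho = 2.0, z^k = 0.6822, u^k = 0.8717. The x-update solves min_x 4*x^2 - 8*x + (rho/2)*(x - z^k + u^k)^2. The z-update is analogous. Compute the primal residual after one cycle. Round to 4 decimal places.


ADMM iteration with rho = 2.0, z^k = 0.6822, u^k = 0.8717
Step 1: x-update.
Minimize 4*x^2 - 8*x + (2.0/2)*(x - 0.6822 + 0.8717)^2
FOC: (2*4 + 2.0)*x = 8 + 2.0*(0.6822 - 0.8717)
x^{k+1} = 0.7621
Step 2: z-update.
Minimize 3*z^2 - 9*z + (2.0/2)*(0.7621 - z + 0.8717)^2
FOC: (2*3 + 2.0)*z = 9 + 2.0*(0.7621 + 0.8717)
z^{k+1} = 1.5335
Step 3: u-update.
u^{k+1} = 0.8717 + 0.7621 - 1.5335 = 0.1004
Step 4: Primal residual = |0.7621 - 1.5335| = 0.7714


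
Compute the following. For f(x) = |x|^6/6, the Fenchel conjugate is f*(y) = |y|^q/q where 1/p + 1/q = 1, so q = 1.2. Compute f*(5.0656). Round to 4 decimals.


The conjugate exponent q satisfies 1/p + 1/q = 1.
p = 6, so q = 6/(6 - 1) = 1.2
|y|^q = 5.0656^1.2 = 7.0074
f*(5.0656) = 7.0074 / 1.2 = 5.8395


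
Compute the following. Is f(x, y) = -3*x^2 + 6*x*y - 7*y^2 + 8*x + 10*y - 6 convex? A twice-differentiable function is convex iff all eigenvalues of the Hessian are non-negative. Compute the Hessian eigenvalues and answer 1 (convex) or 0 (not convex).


The Hessian of f(x,y) = -3*x^2 + 6*x*y - 7*y^2 + 8*x + 10*y - 6 is:
H = [[-6, 6], [6, -14]]
Trace = -6 - 14 = -20
Determinant = -6*-14 - (6)^2 = 48
Discriminant = (-20)^2 - 4*48 = 208.0
Eigenvalues: lambda_1 = -17.2111, lambda_2 = -2.7889
The function is not convex.

0


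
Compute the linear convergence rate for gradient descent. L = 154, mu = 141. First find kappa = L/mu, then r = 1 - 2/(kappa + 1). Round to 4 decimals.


Step 1: Compute the condition number.
kappa = L/mu = 154/141 = 1.0922
Step 2: Compute the convergence rate.
r = 1 - 2/(kappa + 1) = 1 - 2*mu/(L + mu) = (L - mu)/(L + mu) = 13/295 = 0.0441


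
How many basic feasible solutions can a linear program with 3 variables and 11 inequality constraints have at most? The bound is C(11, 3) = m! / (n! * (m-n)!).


Each vertex corresponds to some choice of n active constraints out of m, so the number of vertices is at most C(m, n) = m! / (n!(m-n)!).
m = 11, n = 3
Numerator: 11 * 10 * 9
Denominator: 3! = 6
C(11, 3) = 165


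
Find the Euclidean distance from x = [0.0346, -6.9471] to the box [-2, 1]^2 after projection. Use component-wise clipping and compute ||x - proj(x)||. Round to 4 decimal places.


Project each component onto [-2, 1].
clip(0.0346) = 0.0346, clip(-6.9471) = -2.0
Projection = [0.0346, -2.0]
Squared diffs: [0.0, 24.4738]
Distance = sqrt(24.4738) = 4.9471


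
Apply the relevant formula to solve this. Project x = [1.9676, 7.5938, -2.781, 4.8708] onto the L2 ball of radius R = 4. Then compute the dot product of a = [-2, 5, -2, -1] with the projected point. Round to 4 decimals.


Step 1: Compute ||x|| (intermediates to 6 decimals).
||x|| = sqrt(1.9676^2 + 7.5938^2 + (-2.781)^2 + 4.8708^2) = 9.643438
Step 2: Project.
Since ||x|| > R, scale = R/||x|| = 4/9.643438 = 0.41479, proj(x) = scale * x
proj(x) = [0.816141, 3.149832, -1.153531, 2.020359]
Step 3: Dot product.
a^T * proj(x) = -2*0.816141 + 5*3.149832 - 2*(-1.153531) - 1*2.020359 = 14.4036


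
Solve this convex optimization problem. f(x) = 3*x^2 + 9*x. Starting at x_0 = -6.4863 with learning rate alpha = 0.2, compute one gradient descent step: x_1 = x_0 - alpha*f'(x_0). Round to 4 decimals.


We compute the gradient at x_0 and apply the update.
f'(x) = 6*x + 9
f'(-6.4863) = 6*-6.4863 + 9 = -29.9178
x_1 = -6.4863 - 0.2*-29.9178 = -0.5027


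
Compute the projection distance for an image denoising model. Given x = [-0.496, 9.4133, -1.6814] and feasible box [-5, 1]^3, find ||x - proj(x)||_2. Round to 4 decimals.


Project each component onto [-5, 1].
clip(-0.496) = -0.496, clip(9.4133) = 1.0, clip(-1.6814) = -1.6814
Projection = [-0.496, 1.0, -1.6814]
Squared diffs: [0.0, 70.7836, 0.0]
Distance = sqrt(70.7836) = 8.4133


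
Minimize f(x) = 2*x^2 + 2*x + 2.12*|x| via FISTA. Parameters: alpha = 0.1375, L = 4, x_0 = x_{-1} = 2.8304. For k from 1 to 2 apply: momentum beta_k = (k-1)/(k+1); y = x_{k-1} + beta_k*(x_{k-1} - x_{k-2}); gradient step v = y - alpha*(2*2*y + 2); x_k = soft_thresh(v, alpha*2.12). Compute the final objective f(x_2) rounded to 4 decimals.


FISTA on f(x) = 2*x^2 + 2*x + 2.12*|x|
L = 4, alpha = 0.1375
Iteration 1: beta = 0.0, y = 2.8304 + 0.0*(2.8304 - 2.8304) = 2.8304
  grad(y) = 13.3216, v = y - alpha*grad = 0.9987
  prox(v) = soft_thresh(0.9987, 0.2915) = 0.7072
Iteration 2: beta = 0.3333, y = 0.7072 + 0.3333*(0.7072 - 2.8304) = -0.0006
  grad(y) = 1.9978, v = y - alpha*grad = -0.2753
  prox(v) = soft_thresh(-0.2753, 0.2915) = 0.0
f(x_2) = 2*0.0^2 + 2*0.0 + 2.12*|0.0| = 0.0


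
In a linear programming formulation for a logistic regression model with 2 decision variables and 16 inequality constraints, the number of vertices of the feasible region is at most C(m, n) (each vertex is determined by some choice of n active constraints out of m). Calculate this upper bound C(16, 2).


Each vertex corresponds to some choice of n active constraints out of m, so the number of vertices is at most C(m, n) = m! / (n!(m-n)!).
m = 16, n = 2
Numerator: 16 * 15
Denominator: 2! = 2
C(16, 2) = 120


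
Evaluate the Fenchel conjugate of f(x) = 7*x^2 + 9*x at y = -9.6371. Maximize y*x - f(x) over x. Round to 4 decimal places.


f*(y) = sup_x {y*x - a*x^2 - b*x} = sup_x {(y-b)*x - a*x^2}
FOC: (y - b) - 2a*x = 0 => x* = (y - b)/(2a)
x* = (-9.6371 - 9)/(2*7) = -1.3312
f*(-9.6371) = (y-b)^2/(4a) = (-9.6371 - 9)^2/(4*7)
= 347.3415/28 = 12.4051


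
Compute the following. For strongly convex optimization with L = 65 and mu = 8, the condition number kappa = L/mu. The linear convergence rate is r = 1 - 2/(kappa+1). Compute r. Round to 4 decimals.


Step 1: Compute the condition number.
kappa = L/mu = 65/8 = 8.125
Step 2: Compute the convergence rate.
r = 1 - 2/(kappa + 1) = 1 - 2*mu/(L + mu) = (L - mu)/(L + mu) = 57/73 = 0.7808


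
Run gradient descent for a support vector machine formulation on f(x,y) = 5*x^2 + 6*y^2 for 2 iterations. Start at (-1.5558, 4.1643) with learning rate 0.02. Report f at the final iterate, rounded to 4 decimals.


Gradient descent on f(x,y) = 5*x^2 + 6*y^2.
Starting point: (-1.5558, 4.1643), alpha = 0.02
Step 1: grad_x = 2*5*-1.5558 = -15.558, grad_y = 2*6*4.1643 = 49.9716
  x_1 = -1.5558 - 0.02*-15.558 = -1.2446
  y_1 = 4.1643 - 0.02*49.9716 = 3.1649
Step 2: grad_x = 2*5*-1.2446 = -12.4464, grad_y = 2*6*3.1649 = 37.9784
  x_2 = -1.2446 - 0.02*-12.4464 = -0.9957
  y_2 = 3.1649 - 0.02*37.9784 = 2.4053
f(-0.9957, 2.4053) = 5*(-0.9957)^2 + 6*2.4053^2 = 39.67


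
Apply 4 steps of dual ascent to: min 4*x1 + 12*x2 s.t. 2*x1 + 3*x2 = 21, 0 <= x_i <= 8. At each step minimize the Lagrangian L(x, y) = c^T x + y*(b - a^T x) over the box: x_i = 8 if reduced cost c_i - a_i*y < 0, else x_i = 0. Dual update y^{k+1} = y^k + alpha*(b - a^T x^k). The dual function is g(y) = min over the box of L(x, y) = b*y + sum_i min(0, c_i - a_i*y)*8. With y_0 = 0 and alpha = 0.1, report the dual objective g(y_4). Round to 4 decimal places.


Dual ascent for LP: min 4*x1 + 12*x2, 2*x1 + 3*x2 = 21, 0 <= x_i <= 8
Step 1: y^k = 0.0, reduced costs: (4.0, 12.0)
  x^k = (0.0, 0.0), subgradient = b - a^T x = 21.0
  y^{k+1} = 0.0 + 0.1*21.0 = 2.1
Step 2: y^k = 2.1, reduced costs: (-0.2, 5.7)
  x^k = (8.0, 0.0), subgradient = b - a^T x = 5.0
  y^{k+1} = 2.1 + 0.1*5.0 = 2.6
Step 3: y^k = 2.6, reduced costs: (-1.2, 4.2)
  x^k = (8.0, 0.0), subgradient = b - a^T x = 5.0
  y^{k+1} = 2.6 + 0.1*5.0 = 3.1
Step 4: y^k = 3.1, reduced costs: (-2.2, 2.7)
  x^k = (8.0, 0.0), subgradient = b - a^T x = 5.0
  y^{k+1} = 3.1 + 0.1*5.0 = 3.6
Dual objective at y_4 = 3.6: reduced costs (-3.2, 1.2), box minimizer x = (8.0, 0.0)
g(y_4) = b*y + (c1 - a1*y)*x1 + (c2 - a2*y)*x2 = 21*3.6 + (-3.2)*8.0 + 1.2*0.0 = 75.6 - 25.6 + 0.0 = 50.0


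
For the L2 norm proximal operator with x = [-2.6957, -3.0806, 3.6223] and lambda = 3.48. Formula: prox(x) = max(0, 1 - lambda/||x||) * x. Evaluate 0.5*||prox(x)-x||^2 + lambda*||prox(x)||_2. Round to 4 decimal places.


Step 1: Compute ||x||.
||x|| = 5.4661
Step 2: Compute scaling factor.
scale = max(0, 1 - 3.48/5.4661) = 0.3633
Step 3: prox(x) = [-0.9795, -1.1193, 1.3161]
||prox(x)|| = 1.9861
Step 4: Proximal objective.
0.5*||prox-x||^2 = 6.0552
lambda*||prox|| = 6.9116
Total = 12.9667


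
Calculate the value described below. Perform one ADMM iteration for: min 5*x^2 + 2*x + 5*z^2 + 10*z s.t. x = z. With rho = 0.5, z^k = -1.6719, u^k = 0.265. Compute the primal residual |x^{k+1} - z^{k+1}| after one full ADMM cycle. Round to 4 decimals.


ADMM iteration with rho = 0.5, z^k = -1.6719, u^k = 0.265
Step 1: x-update.
Minimize 5*x^2 + 2*x + (0.5/2)*(x + 1.6719 + 0.265)^2
FOC: (2*5 + 0.5)*x = -2 + 0.5*(-1.6719 - 0.265)
x^{k+1} = -0.2827
Step 2: z-update.
Minimize 5*z^2 + 10*z + (0.5/2)*(-0.2827 - z + 0.265)^2
FOC: (2*5 + 0.5)*z = -10 + 0.5*(-0.2827 + 0.265)
z^{k+1} = -0.9532
Step 3: u-update.
u^{k+1} = 0.265 - 0.2827 + 0.9532 = 0.9355
Step 4: Primal residual = |-0.2827 + 0.9532| = 0.6705


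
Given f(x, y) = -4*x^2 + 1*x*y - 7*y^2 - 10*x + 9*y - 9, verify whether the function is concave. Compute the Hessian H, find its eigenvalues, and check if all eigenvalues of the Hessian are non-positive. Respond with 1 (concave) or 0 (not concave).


The Hessian of f(x,y) = -4*x^2 + 1*x*y - 7*y^2 - 10*x + 9*y - 9 is:
H = [[-8, 1], [1, -14]]
Trace = -8 - 14 = -22
Determinant = -8*-14 - (1)^2 = 111
Discriminant = (-22)^2 - 4*111 = 40.0
Eigenvalues: lambda_1 = -14.1623, lambda_2 = -7.8377
The function is concave.

1


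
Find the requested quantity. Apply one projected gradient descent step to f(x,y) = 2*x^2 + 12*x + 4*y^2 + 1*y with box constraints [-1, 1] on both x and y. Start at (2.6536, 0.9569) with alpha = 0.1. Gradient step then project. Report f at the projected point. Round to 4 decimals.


Step 1: Compute gradient at (2.6536, 0.9569).
grad_x = 2*2*2.6536 + 12 = 22.6144
grad_y = 2*4*0.9569 + 1 = 8.6552
Step 2: Gradient step.
x_raw = 2.6536 - 0.1*22.6144 = 0.3922
y_raw = 0.9569 - 0.1*8.6552 = 0.0914
Step 3: Project onto [-1, 1].
x_proj = clip(0.3922) = 0.3922
y_proj = clip(0.0914) = 0.0914
Step 4: Evaluate f.
f(0.3922, 0.0914) = 5.1383


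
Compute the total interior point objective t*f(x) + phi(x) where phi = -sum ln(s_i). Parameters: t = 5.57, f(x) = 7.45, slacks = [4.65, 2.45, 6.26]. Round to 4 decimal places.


Step 1: Compute log-barrier.
ln values: [1.5369, 0.8961, 1.8342]
phi = -(1.5369 + 0.8961 + 1.8342) = -4.2671
Step 2: Compute augmented objective.
t*f(x) = 5.57*7.45 = 41.4965
Total = 41.4965 - 4.2671 = 37.2294


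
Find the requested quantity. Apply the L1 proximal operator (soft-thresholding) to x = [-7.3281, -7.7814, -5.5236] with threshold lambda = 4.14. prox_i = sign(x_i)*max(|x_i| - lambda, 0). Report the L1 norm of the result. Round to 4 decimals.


Soft-thresholding with lambda = 4.14:
prox(-7.3281) = sign(-7.3281)*max(|-7.3281| - 4.14, 0) = -3.1881
prox(-7.7814) = sign(-7.7814)*max(|-7.7814| - 4.14, 0) = -3.6414
prox(-5.5236) = sign(-5.5236)*max(|-5.5236| - 4.14, 0) = -1.3836
prox(x) = [-3.1881, -3.6414, -1.3836]
||prox(x)||_1 = 3.1881 + 3.6414 + 1.3836 = 8.2131


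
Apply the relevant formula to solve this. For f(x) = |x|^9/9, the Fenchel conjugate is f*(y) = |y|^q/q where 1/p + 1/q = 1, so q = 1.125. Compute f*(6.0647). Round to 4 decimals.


The conjugate exponent q satisfies 1/p + 1/q = 1.
p = 9, so q = 9/(9 - 1) = 1.125
|y|^q = 6.0647^1.125 = 7.5973
f*(6.0647) = 7.5973 / 1.125 = 6.7532


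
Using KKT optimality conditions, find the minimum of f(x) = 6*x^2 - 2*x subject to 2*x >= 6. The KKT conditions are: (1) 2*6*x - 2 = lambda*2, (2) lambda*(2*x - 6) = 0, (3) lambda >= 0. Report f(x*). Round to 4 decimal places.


Step 1: Try lambda = 0 (constraint inactive).
x_unc = 2/(2*6) = 0.1667
Check: 2*0.1667 = 0.3334 < 6 -- violated!
Step 2: Constraint must be active: 2*x = 6
x* = 6/2 = 3.0
lambda = (2*6*3.0 - 2)/2 = 17.0
Step 3: Compute optimal value.
f(x*) = 6*3.0^2 - 2*3.0 = 48.0


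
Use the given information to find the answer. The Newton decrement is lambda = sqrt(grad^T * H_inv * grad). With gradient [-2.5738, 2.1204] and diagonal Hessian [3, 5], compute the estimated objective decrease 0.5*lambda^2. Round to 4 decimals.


Step 1: H is diagonal, so H^(-1) * g = [-0.8579, 0.4241].
Step 2: g^T H^(-1) g = sum_i g_i^2 / H_ii
  = (-2.5738)^2/3 + (2.1204)^2/5
  = 2.2081 + 0.8992 = 3.1074
Step 3: Objective decrease = 0.5 * g^T H^(-1) g = 1.5537


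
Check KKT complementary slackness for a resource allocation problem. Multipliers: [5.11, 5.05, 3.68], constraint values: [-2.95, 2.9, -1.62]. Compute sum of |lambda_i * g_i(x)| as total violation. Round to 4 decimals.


KKT complementary slackness check:
lambda_1 * g_1 = 5.11 * -2.95 = -15.0745
lambda_2 * g_2 = 5.05 * 2.9 = 14.645
lambda_3 * g_3 = 3.68 * -1.62 = -5.9616
Total violation = 15.0745 + 14.645 + 5.9616 = 35.6811


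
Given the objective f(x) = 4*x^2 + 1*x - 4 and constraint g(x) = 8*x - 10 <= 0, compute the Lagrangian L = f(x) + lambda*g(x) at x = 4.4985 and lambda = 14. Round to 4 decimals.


Step 1: Evaluate f(x).
f(4.4985) = 4*4.4985^2 + 1*4.4985 - 4 = 81.4445
Step 2: Evaluate g(x).
g(4.4985) = 8*4.4985 - 10 = 25.988
Step 3: Compute Lagrangian.
L = 81.4445 + 14*25.988 = 445.2765


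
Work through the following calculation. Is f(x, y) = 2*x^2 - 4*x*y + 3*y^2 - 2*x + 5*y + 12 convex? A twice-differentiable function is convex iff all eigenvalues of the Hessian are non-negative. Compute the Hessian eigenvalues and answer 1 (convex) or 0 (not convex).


The Hessian of f(x,y) = 2*x^2 - 4*x*y + 3*y^2 - 2*x + 5*y + 12 is:
H = [[4, -4], [-4, 6]]
Trace = 4 + 6 = 10
Determinant = 4*6 - (-4)^2 = 8
Discriminant = (10)^2 - 4*8 = 68.0
Eigenvalues: lambda_1 = 0.8769, lambda_2 = 9.1231
The function is convex.

1


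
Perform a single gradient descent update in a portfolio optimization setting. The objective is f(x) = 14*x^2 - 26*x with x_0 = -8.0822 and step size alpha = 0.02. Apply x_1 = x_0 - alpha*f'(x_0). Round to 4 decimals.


We compute the gradient at x_0 and apply the update.
f'(x) = 28*x - 26
f'(-8.0822) = 28*-8.0822 - 26 = -252.3016
x_1 = -8.0822 - 0.02*-252.3016 = -3.0362


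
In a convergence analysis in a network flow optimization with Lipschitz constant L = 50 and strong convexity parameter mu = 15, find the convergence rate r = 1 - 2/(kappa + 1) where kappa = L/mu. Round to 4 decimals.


Step 1: Compute the condition number.
kappa = L/mu = 50/15 = 3.3333
Step 2: Compute the convergence rate.
r = 1 - 2/(kappa + 1) = 1 - 2*mu/(L + mu) = (L - mu)/(L + mu) = 35/65 = 0.5385


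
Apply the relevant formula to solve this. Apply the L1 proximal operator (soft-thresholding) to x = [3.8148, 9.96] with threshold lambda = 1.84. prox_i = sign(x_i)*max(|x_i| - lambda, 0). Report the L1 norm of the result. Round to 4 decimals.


Soft-thresholding with lambda = 1.84:
prox(3.8148) = sign(3.8148)*max(|3.8148| - 1.84, 0) = 1.9748
prox(9.96) = sign(9.96)*max(|9.96| - 1.84, 0) = 8.12
prox(x) = [1.9748, 8.12]
||prox(x)||_1 = 1.9748 + 8.12 = 10.0948


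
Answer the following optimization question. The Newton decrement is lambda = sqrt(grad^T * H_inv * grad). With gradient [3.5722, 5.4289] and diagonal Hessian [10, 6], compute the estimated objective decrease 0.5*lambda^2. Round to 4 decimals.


Step 1: H is diagonal, so H^(-1) * g = [0.3572, 0.9048].
Step 2: g^T H^(-1) g = sum_i g_i^2 / H_ii
  = (3.5722)^2/10 + (5.4289)^2/6
  = 1.2761 + 4.9122 = 6.1882
Step 3: Objective decrease = 0.5 * g^T H^(-1) g = 3.0941


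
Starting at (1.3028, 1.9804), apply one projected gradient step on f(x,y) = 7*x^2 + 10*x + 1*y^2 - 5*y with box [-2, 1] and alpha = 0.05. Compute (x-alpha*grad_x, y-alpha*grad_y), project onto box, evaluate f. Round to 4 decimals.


Step 1: Compute gradient at (1.3028, 1.9804).
grad_x = 2*7*1.3028 + 10 = 28.2392
grad_y = 2*1*1.9804 - 5 = -1.0392
Step 2: Gradient step.
x_raw = 1.3028 - 0.05*28.2392 = -0.1092
y_raw = 1.9804 - 0.05*-1.0392 = 2.0324
Step 3: Project onto [-2, 1].
x_proj = clip(-0.1092) = -0.1092
y_proj = clip(2.0324) = 1.0
Step 4: Evaluate f.
f(-0.1092, 1.0) = -5.0082


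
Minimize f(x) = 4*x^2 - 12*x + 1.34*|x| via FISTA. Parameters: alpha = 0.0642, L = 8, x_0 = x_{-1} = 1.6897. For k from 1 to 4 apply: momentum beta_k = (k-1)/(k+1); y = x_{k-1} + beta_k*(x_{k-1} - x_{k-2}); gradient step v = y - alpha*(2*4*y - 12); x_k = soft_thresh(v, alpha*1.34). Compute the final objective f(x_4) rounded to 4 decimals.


FISTA on f(x) = 4*x^2 - 12*x + 1.34*|x|
L = 8, alpha = 0.0642
Iteration 1: beta = 0.0, y = 1.6897 + 0.0*(1.6897 - 1.6897) = 1.6897
  grad(y) = 1.5176, v = y - alpha*grad = 1.5923
  prox(v) = soft_thresh(1.5923, 0.086) = 1.5062
Iteration 2: beta = 0.3333, y = 1.5062 + 0.3333*(1.5062 - 1.6897) = 1.4451
  grad(y) = -0.4393, v = y - alpha*grad = 1.4733
  prox(v) = soft_thresh(1.4733, 0.086) = 1.3873
Iteration 3: beta = 0.5, y = 1.3873 + 0.5*(1.3873 - 1.5062) = 1.3278
  grad(y) = -1.3778, v = y - alpha*grad = 1.4162
  prox(v) = soft_thresh(1.4162, 0.086) = 1.3302
Iteration 4: beta = 0.6, y = 1.3302 + 0.6*(1.3302 - 1.3873) = 1.296
  grad(y) = -1.6323, v = y - alpha*grad = 1.4008
  prox(v) = soft_thresh(1.4008, 0.086) = 1.3147
f(x_4) = 4*1.3147^2 - 12*1.3147 + 1.34*|1.3147| = -7.101


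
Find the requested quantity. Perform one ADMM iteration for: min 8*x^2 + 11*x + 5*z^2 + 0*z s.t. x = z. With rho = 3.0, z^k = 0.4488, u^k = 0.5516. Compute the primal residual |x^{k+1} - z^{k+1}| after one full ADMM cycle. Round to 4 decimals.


ADMM iteration with rho = 3.0, z^k = 0.4488, u^k = 0.5516
Step 1: x-update.
Minimize 8*x^2 + 11*x + (3.0/2)*(x - 0.4488 + 0.5516)^2
FOC: (2*8 + 3.0)*x = -11 + 3.0*(0.4488 - 0.5516)
x^{k+1} = -0.5952
Step 2: z-update.
Minimize 5*z^2 + 0*z + (3.0/2)*(-0.5952 - z + 0.5516)^2
FOC: (2*5 + 3.0)*z = 0 + 3.0*(-0.5952 + 0.5516)
z^{k+1} = -0.0101
Step 3: u-update.
u^{k+1} = 0.5516 - 0.5952 + 0.0101 = -0.0335
Step 4: Primal residual = |-0.5952 + 0.0101| = 0.5851


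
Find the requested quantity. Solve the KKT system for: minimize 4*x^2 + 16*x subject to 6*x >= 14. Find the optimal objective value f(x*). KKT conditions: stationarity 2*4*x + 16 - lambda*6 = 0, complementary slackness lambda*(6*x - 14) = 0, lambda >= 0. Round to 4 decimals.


Step 1: Try lambda = 0 (constraint inactive).
x_unc = -16/(2*4) = -2.0
Check: 6*-2.0 = -12.0 < 14 -- violated!
Step 2: Constraint must be active: 6*x = 14
x* = 14/6 = 7/3 = 2.3333 (rounded; the exact value 7/3 is used below)
lambda = (2*4*(7/3) + 16)/6 = 5.7778
Step 3: Compute optimal value.
f(x*) = 4*(7/3)^2 + 16*(7/3) = 59.1111


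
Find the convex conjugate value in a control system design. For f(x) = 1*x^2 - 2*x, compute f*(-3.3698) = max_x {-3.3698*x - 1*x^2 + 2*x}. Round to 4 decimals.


f*(y) = sup_x {y*x - a*x^2 - b*x} = sup_x {(y-b)*x - a*x^2}
FOC: (y - b) - 2a*x = 0 => x* = (y - b)/(2a)
x* = (-3.3698 + 2)/(2*1) = -0.6849
f*(-3.3698) = (y-b)^2/(4a) = (-3.3698 + 2)^2/(4*1)
= 1.8764/4 = 0.4691


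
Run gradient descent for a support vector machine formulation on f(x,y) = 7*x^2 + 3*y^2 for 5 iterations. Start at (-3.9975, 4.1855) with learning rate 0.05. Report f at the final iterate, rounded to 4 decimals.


Gradient descent on f(x,y) = 7*x^2 + 3*y^2.
Starting point: (-3.9975, 4.1855), alpha = 0.05
Step 1: grad_x = 2*7*-3.9975 = -55.965, grad_y = 2*3*4.1855 = 25.113
  x_1 = -3.9975 - 0.05*-55.965 = -1.1993
  y_1 = 4.1855 - 0.05*25.113 = 2.9299
Step 2: grad_x = 2*7*-1.1993 = -16.7895, grad_y = 2*3*2.9299 = 17.5791
  x_2 = -1.1993 - 0.05*-16.7895 = -0.3598
  y_2 = 2.9299 - 0.05*17.5791 = 2.0509
Step 3: grad_x = 2*7*-0.3598 = -5.0369, grad_y = 2*3*2.0509 = 12.3054
  x_3 = -0.3598 - 0.05*-5.0369 = -0.1079
  y_3 = 2.0509 - 0.05*12.3054 = 1.4356
Step 4: grad_x = 2*7*-0.1079 = -1.5111, grad_y = 2*3*1.4356 = 8.6138
  x_4 = -0.1079 - 0.05*-1.5111 = -0.0324
  y_4 = 1.4356 - 0.05*8.6138 = 1.0049
Step 5: grad_x = 2*7*-0.0324 = -0.4533, grad_y = 2*3*1.0049 = 6.0296
  x_5 = -0.0324 - 0.05*-0.4533 = -0.0097
  y_5 = 1.0049 - 0.05*6.0296 = 0.7035
f(-0.0097, 0.7035) = 7*(-0.0097)^2 + 3*0.7035^2 = 1.4852
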